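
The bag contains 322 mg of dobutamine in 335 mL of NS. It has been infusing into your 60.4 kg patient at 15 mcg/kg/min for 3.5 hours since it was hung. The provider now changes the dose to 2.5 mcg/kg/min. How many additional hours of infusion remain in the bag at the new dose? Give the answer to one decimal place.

Initial rate:
Dose = 15 mcg/kg/min × 60.4 kg = 906 mcg/min
906 mcg/min × 60 min/hr = 54360 mcg/hr
Concentration = 322 mg ÷ 335 mL = 0.961194 mg/mL = 961.194 mcg/mL
Rate = 54360 mcg/hr ÷ 961.194 mcg/mL = 56.55466 mL/hr
Volume infused so far = 56.55466 mL/hr × 3.5 hr = 197.9413 mL
Volume remaining = 335 − 197.9413 = 137.0587 mL
New rate:
Dose = 2.5 mcg/kg/min × 60.4 kg = 151 mcg/min
151 mcg/min × 60 min/hr = 9060 mcg/hr
Rate = 9060 mcg/hr ÷ 961.194 mcg/mL = 9.425776 mL/hr
Time remaining = 137.0587 mL ÷ 9.425776 mL/hr = 14.54084 hr

14.5 hours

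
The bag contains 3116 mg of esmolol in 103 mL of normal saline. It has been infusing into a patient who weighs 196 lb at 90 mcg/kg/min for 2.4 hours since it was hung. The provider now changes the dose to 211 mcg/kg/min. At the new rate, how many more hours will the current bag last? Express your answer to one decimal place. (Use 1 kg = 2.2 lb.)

Initial rate:
Weight = 196 lb ÷ 2.2 lb/kg = 89.09091 kg
Dose = 90 mcg/kg/min × 89.09091 kg = 8018.182 mcg/min
8018.182 mcg/min × 60 min/hr = 481090.9 mcg/hr
Concentration = 3116 mg ÷ 103 mL = 30.25243 mg/mL = 30252.43 mcg/mL
Rate = 481090.9 mcg/hr ÷ 30252.43 mcg/mL = 15.90256 mL/hr
Volume infused so far = 15.90256 mL/hr × 2.4 hr = 38.16613 mL
Volume remaining = 103 − 38.16613 = 64.83387 mL
New rate:
Dose = 211 mcg/kg/min × 89.09091 kg = 18798.18 mcg/min
18798.18 mcg/min × 60 min/hr = 1127891 mcg/hr
Rate = 1127891 mcg/hr ÷ 30252.43 mcg/mL = 37.28266 mL/hr
Time remaining = 64.83387 mL ÷ 37.28266 mL/hr = 1.738982 hr

1.7 hours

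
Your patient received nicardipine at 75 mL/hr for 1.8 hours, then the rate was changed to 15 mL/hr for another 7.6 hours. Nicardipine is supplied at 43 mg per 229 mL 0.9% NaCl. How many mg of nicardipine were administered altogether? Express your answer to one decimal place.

46.8 mg

Concentration = 43 mg ÷ 229 mL = 0.1877729 mg/mL
Stage 1: 75 mL/hr × 1.8 hr = 135 mL → 135 mL × 0.1877729 mg/mL = 25.34934 mg
Stage 2: 15 mL/hr × 7.6 hr = 114 mL → 114 mL × 0.1877729 mg/mL = 21.40611 mg
Total = 25.34934 + 21.40611 = 46.75546 mg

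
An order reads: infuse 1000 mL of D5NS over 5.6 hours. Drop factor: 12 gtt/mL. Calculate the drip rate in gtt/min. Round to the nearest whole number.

1000 mL ÷ (5.6 hr × 60 = 336 min) = 2.97619 mL/min
2.97619 mL/min × 12 gtt/mL = 35.71429 gtt/min

36 gtt/min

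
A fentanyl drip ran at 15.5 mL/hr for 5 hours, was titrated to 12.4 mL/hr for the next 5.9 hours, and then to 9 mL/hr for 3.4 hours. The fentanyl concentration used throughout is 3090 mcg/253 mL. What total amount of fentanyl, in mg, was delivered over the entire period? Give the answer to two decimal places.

2.21 mg

Concentration = 3090 mcg ÷ 253 mL = 12.21344 mcg/mL
Stage 1: 15.5 mL/hr × 5 hr = 77.5 mL → 77.5 mL × 12.21344 mcg/mL = 946.5415 mcg
Stage 2: 12.4 mL/hr × 5.9 hr = 73.16 mL → 73.16 mL × 12.21344 mcg/mL = 893.5352 mcg
Stage 3: 9 mL/hr × 3.4 hr = 30.6 mL → 30.6 mL × 12.21344 mcg/mL = 373.7312 mcg
Total = 946.5415 + 893.5352 + 373.7312 = 2213.808 mcg = 2.213808 mg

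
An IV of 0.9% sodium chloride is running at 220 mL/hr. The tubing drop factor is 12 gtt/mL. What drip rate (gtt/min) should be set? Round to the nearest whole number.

220 mL/hr ÷ 60 min/hr = 3.666667 mL/min
3.666667 mL/min × 12 gtt/mL = 44 gtt/min

44 gtt/min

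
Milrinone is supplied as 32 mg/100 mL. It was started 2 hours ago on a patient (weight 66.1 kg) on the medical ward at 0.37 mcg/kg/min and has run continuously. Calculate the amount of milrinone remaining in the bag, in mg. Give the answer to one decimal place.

Dose = 0.37 mcg/kg/min × 66.1 kg = 24.457 mcg/min
24.457 mcg/min × 60 min/hr = 1467.42 mcg/hr
Concentration = 32 mg ÷ 100 mL = 0.32 mg/mL = 320 mcg/mL
Rate = 1467.42 mcg/hr ÷ 320 mcg/mL = 4.585687 mL/hr
Volume infused = 4.585687 mL/hr × 2 hr = 9.171375 mL
Volume remaining = 100 − 9.171375 = 90.82863 mL
Drug remaining = 90.82863 mL × 320 mcg/mL = 29065.16 mcg = 29.06516 mg

29.1 mg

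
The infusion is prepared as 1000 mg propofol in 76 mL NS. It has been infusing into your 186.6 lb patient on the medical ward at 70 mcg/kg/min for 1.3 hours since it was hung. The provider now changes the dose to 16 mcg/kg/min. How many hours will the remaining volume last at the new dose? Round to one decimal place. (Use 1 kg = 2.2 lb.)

Initial rate:
Weight = 186.6 lb ÷ 2.2 lb/kg = 84.81818 kg
Dose = 70 mcg/kg/min × 84.81818 kg = 5937.273 mcg/min
5937.273 mcg/min × 60 min/hr = 356236.4 mcg/hr
Concentration = 1000 mg ÷ 76 mL = 13.15789 mg/mL = 13157.89 mcg/mL
Rate = 356236.4 mcg/hr ÷ 13157.89 mcg/mL = 27.07396 mL/hr
Volume infused so far = 27.07396 mL/hr × 1.3 hr = 35.19615 mL
Volume remaining = 76 − 35.19615 = 40.80385 mL
New rate:
Dose = 16 mcg/kg/min × 84.81818 kg = 1357.091 mcg/min
1357.091 mcg/min × 60 min/hr = 81425.45 mcg/hr
Rate = 81425.45 mcg/hr ÷ 13157.89 mcg/mL = 6.188335 mL/hr
Time remaining = 40.80385 mL ÷ 6.188335 mL/hr = 6.593672 hr

6.6 hours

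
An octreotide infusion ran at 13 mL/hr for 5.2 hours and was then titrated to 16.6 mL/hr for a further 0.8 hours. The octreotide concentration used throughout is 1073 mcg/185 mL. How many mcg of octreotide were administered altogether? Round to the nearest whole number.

Concentration = 1073 mcg ÷ 185 mL = 5.8 mcg/mL
Stage 1: 13 mL/hr × 5.2 hr = 67.6 mL → 67.6 mL × 5.8 mcg/mL = 392.08 mcg
Stage 2: 16.6 mL/hr × 0.8 hr = 13.28 mL → 13.28 mL × 5.8 mcg/mL = 77.024 mcg
Total = 392.08 + 77.024 = 469.104 mcg

469 mcg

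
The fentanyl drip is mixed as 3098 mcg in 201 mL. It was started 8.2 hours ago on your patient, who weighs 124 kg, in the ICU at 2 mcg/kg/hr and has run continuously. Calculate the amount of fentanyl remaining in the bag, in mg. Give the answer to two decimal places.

Dose = 2 mcg/kg/hr × 124 kg = 248 mcg/hr
Concentration = 3098 mcg ÷ 201 mL = 15.41294 mcg/mL
Rate = 248 mcg/hr ÷ 15.41294 mcg/mL = 16.09038 mL/hr
Volume infused = 16.09038 mL/hr × 8.2 hr = 131.9411 mL
Volume remaining = 201 − 131.9411 = 69.05888 mL
Drug remaining = 69.05888 mL × 15.41294 mcg/mL = 1064.4 mcg = 1.0644 mg

1.06 mg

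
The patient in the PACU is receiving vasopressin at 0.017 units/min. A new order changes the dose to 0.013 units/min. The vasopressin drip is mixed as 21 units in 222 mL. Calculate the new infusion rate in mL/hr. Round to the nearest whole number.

8 mL/hr

0.013 units/min × 60 min/hr = 0.78 units/hr
Concentration = 21 units ÷ 222 mL = 0.09459459 units/mL
Rate = 0.78 units/hr ÷ 0.09459459 units/mL = 8.245714 mL/hr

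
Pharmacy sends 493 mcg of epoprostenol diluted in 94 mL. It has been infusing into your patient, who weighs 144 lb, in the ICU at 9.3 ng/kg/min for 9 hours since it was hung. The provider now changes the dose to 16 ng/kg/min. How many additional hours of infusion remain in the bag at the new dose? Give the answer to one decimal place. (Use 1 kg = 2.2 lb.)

Initial rate:
Weight = 144 lb ÷ 2.2 lb/kg = 65.45455 kg
Dose = 9.3 ng/kg/min × 65.45455 kg = 608.7273 ng/min
608.7273 ng/min × 60 min/hr = 36523.64 ng/hr
Concentration = 493 mcg ÷ 94 mL = 5.244681 mcg/mL = 5244.681 ng/mL
Rate = 36523.64 ng/hr ÷ 5244.681 ng/mL = 6.963939 mL/hr
Volume infused so far = 6.963939 mL/hr × 9 hr = 62.67545 mL
Volume remaining = 94 − 62.67545 = 31.32455 mL
New rate:
Dose = 16 ng/kg/min × 65.45455 kg = 1047.273 ng/min
1047.273 ng/min × 60 min/hr = 62836.36 ng/hr
Rate = 62836.36 ng/hr ÷ 5244.681 ng/mL = 11.98097 mL/hr
Time remaining = 31.32455 mL ÷ 11.98097 mL/hr = 2.614525 hr

2.6 hours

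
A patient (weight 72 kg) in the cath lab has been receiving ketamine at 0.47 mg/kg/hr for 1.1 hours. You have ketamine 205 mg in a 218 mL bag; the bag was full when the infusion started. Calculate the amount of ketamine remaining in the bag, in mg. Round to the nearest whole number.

Dose = 0.47 mg/kg/hr × 72 kg = 33.84 mg/hr
Concentration = 205 mg ÷ 218 mL = 0.940367 mg/mL
Rate = 33.84 mg/hr ÷ 0.940367 mg/mL = 35.98595 mL/hr
Volume infused = 35.98595 mL/hr × 1.1 hr = 39.58455 mL
Volume remaining = 218 − 39.58455 = 178.4155 mL
Drug remaining = 178.4155 mL × 0.940367 mg/mL = 167.776 mg

168 mg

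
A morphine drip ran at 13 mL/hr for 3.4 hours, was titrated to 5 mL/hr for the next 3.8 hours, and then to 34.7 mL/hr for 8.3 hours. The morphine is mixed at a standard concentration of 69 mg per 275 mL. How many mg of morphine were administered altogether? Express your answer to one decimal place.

Concentration = 69 mg ÷ 275 mL = 0.2509091 mg/mL
Stage 1: 13 mL/hr × 3.4 hr = 44.2 mL → 44.2 mL × 0.2509091 mg/mL = 11.09018 mg
Stage 2: 5 mL/hr × 3.8 hr = 19 mL → 19 mL × 0.2509091 mg/mL = 4.767273 mg
Stage 3: 34.7 mL/hr × 8.3 hr = 288.01 mL → 288.01 mL × 0.2509091 mg/mL = 72.26433 mg
Total = 11.09018 + 4.767273 + 72.26433 = 88.12178 mg

88.1 mg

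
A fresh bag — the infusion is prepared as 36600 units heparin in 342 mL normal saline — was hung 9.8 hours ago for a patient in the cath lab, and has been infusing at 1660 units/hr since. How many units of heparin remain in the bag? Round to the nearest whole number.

Concentration = 36600 units ÷ 342 mL = 107.0175 units/mL
Rate = 1660 units/hr ÷ 107.0175 units/mL = 15.51148 mL/hr
Volume infused = 15.51148 mL/hr × 9.8 hr = 152.0125 mL
Volume remaining = 342 − 152.0125 = 189.9875 mL
Drug remaining = 189.9875 mL × 107.0175 units/mL = 20332 units

20332 units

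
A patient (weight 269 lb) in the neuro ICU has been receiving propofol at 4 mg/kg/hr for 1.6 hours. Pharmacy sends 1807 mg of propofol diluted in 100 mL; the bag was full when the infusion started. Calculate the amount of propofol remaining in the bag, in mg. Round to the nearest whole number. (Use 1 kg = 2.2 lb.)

Weight = 269 lb ÷ 2.2 lb/kg = 122.2727 kg
Dose = 4 mg/kg/hr × 122.2727 kg = 489.0909 mg/hr
Concentration = 1807 mg ÷ 100 mL = 18.07 mg/mL
Rate = 489.0909 mg/hr ÷ 18.07 mg/mL = 27.06646 mL/hr
Volume infused = 27.06646 mL/hr × 1.6 hr = 43.30633 mL
Volume remaining = 100 − 43.30633 = 56.69367 mL
Drug remaining = 56.69367 mL × 18.07 mg/mL = 1024.455 mg

1024 mg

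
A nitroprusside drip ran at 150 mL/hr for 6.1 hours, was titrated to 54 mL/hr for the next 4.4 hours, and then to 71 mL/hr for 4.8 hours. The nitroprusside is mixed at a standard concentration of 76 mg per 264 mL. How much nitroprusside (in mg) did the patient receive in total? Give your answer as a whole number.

Concentration = 76 mg ÷ 264 mL = 0.2878788 mg/mL
Stage 1: 150 mL/hr × 6.1 hr = 915 mL → 915 mL × 0.2878788 mg/mL = 263.4091 mg
Stage 2: 54 mL/hr × 4.4 hr = 237.6 mL → 237.6 mL × 0.2878788 mg/mL = 68.4 mg
Stage 3: 71 mL/hr × 4.8 hr = 340.8 mL → 340.8 mL × 0.2878788 mg/mL = 98.10909 mg
Total = 263.4091 + 68.4 + 98.10909 = 429.9182 mg

430 mg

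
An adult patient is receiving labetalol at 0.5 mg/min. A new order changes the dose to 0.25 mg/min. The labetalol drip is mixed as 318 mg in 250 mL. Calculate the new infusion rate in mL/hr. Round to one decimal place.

0.25 mg/min × 60 min/hr = 15 mg/hr
Concentration = 318 mg ÷ 250 mL = 1.272 mg/mL
Rate = 15 mg/hr ÷ 1.272 mg/mL = 11.79245 mL/hr

11.8 mL/hr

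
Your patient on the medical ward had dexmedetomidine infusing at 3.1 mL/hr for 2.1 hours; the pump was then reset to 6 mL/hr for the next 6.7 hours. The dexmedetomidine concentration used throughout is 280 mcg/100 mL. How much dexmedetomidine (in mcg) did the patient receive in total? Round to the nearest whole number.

Concentration = 280 mcg ÷ 100 mL = 2.8 mcg/mL
Stage 1: 3.1 mL/hr × 2.1 hr = 6.51 mL → 6.51 mL × 2.8 mcg/mL = 18.228 mcg
Stage 2: 6 mL/hr × 6.7 hr = 40.2 mL → 40.2 mL × 2.8 mcg/mL = 112.56 mcg
Total = 18.228 + 112.56 = 130.788 mcg

131 mcg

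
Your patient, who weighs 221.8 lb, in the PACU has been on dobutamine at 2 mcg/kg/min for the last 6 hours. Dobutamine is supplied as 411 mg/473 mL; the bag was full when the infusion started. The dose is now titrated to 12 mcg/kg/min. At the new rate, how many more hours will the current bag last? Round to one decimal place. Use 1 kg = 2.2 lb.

Initial rate:
Weight = 221.8 lb ÷ 2.2 lb/kg = 100.8182 kg
Dose = 2 mcg/kg/min × 100.8182 kg = 201.6364 mcg/min
201.6364 mcg/min × 60 min/hr = 12098.18 mcg/hr
Concentration = 411 mg ÷ 473 mL = 0.8689218 mg/mL = 868.9218 mcg/mL
Rate = 12098.18 mcg/hr ÷ 868.9218 mcg/mL = 13.92321 mL/hr
Volume infused so far = 13.92321 mL/hr × 6 hr = 83.53927 mL
Volume remaining = 473 − 83.53927 = 389.4607 mL
New rate:
Dose = 12 mcg/kg/min × 100.8182 kg = 1209.818 mcg/min
1209.818 mcg/min × 60 min/hr = 72589.09 mcg/hr
Rate = 72589.09 mcg/hr ÷ 868.9218 mcg/mL = 83.53927 mL/hr
Time remaining = 389.4607 mL ÷ 83.53927 mL/hr = 4.662008 hr

4.7 hours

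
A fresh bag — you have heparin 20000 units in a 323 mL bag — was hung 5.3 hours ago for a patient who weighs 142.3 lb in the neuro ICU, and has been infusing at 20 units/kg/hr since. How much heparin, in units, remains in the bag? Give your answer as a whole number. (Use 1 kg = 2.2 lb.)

Weight = 142.3 lb ÷ 2.2 lb/kg = 64.68182 kg
Dose = 20 units/kg/hr × 64.68182 kg = 1293.636 units/hr
Concentration = 20000 units ÷ 323 mL = 61.9195 units/mL
Rate = 1293.636 units/hr ÷ 61.9195 units/mL = 20.89223 mL/hr
Volume infused = 20.89223 mL/hr × 5.3 hr = 110.7288 mL
Volume remaining = 323 − 110.7288 = 212.2712 mL
Drug remaining = 212.2712 mL × 61.9195 units/mL = 13143.73 units

13144 units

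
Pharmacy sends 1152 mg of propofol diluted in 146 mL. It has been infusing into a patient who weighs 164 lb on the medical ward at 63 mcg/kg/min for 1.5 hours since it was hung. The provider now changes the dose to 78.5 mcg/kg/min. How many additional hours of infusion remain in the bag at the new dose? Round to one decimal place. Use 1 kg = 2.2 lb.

2.1 hours

Initial rate:
Weight = 164 lb ÷ 2.2 lb/kg = 74.54545 kg
Dose = 63 mcg/kg/min × 74.54545 kg = 4696.364 mcg/min
4696.364 mcg/min × 60 min/hr = 281781.8 mcg/hr
Concentration = 1152 mg ÷ 146 mL = 7.890411 mg/mL = 7890.411 mcg/mL
Rate = 281781.8 mcg/hr ÷ 7890.411 mcg/mL = 35.71193 mL/hr
Volume infused so far = 35.71193 mL/hr × 1.5 hr = 53.5679 mL
Volume remaining = 146 − 53.5679 = 92.4321 mL
New rate:
Dose = 78.5 mcg/kg/min × 74.54545 kg = 5851.818 mcg/min
5851.818 mcg/min × 60 min/hr = 351109.1 mcg/hr
Rate = 351109.1 mcg/hr ÷ 7890.411 mcg/mL = 44.4982 mL/hr
Time remaining = 92.4321 mL ÷ 44.4982 mL/hr = 2.07721 hr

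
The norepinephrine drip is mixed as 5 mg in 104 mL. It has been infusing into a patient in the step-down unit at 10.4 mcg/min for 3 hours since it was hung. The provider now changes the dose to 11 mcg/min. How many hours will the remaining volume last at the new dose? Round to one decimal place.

4.7 hours

Initial rate:
10.4 mcg/min × 60 min/hr = 624 mcg/hr
Concentration = 5 mg ÷ 104 mL = 0.04807692 mg/mL = 48.07692 mcg/mL
Rate = 624 mcg/hr ÷ 48.07692 mcg/mL = 12.9792 mL/hr
Volume infused so far = 12.9792 mL/hr × 3 hr = 38.9376 mL
Volume remaining = 104 − 38.9376 = 65.0624 mL
New rate:
11 mcg/min × 60 min/hr = 660 mcg/hr
Rate = 660 mcg/hr ÷ 48.07692 mcg/mL = 13.728 mL/hr
Time remaining = 65.0624 mL ÷ 13.728 mL/hr = 4.739394 hr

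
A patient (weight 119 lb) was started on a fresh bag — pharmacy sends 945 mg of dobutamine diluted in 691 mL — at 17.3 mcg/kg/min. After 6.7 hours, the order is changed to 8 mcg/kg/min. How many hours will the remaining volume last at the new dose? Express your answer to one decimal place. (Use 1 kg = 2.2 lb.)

Initial rate:
Weight = 119 lb ÷ 2.2 lb/kg = 54.09091 kg
Dose = 17.3 mcg/kg/min × 54.09091 kg = 935.7727 mcg/min
935.7727 mcg/min × 60 min/hr = 56146.36 mcg/hr
Concentration = 945 mg ÷ 691 mL = 1.367583 mg/mL = 1367.583 mcg/mL
Rate = 56146.36 mcg/hr ÷ 1367.583 mcg/mL = 41.05517 mL/hr
Volume infused so far = 41.05517 mL/hr × 6.7 hr = 275.0697 mL
Volume remaining = 691 − 275.0697 = 415.9303 mL
New rate:
Dose = 8 mcg/kg/min × 54.09091 kg = 432.7273 mcg/min
432.7273 mcg/min × 60 min/hr = 25963.64 mcg/hr
Rate = 25963.64 mcg/hr ÷ 1367.583 mcg/mL = 18.98505 mL/hr
Time remaining = 415.9303 mL ÷ 18.98505 mL/hr = 21.90831 hr

21.9 hours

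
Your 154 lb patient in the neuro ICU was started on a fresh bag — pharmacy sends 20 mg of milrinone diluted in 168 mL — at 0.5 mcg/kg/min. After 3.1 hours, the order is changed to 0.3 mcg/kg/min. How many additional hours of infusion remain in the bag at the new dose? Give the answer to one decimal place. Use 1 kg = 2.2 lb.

Initial rate:
Weight = 154 lb ÷ 2.2 lb/kg = 70 kg
Dose = 0.5 mcg/kg/min × 70 kg = 35 mcg/min
35 mcg/min × 60 min/hr = 2100 mcg/hr
Concentration = 20 mg ÷ 168 mL = 0.1190476 mg/mL = 119.0476 mcg/mL
Rate = 2100 mcg/hr ÷ 119.0476 mcg/mL = 17.64 mL/hr
Volume infused so far = 17.64 mL/hr × 3.1 hr = 54.684 mL
Volume remaining = 168 − 54.684 = 113.316 mL
New rate:
Dose = 0.3 mcg/kg/min × 70 kg = 21 mcg/min
21 mcg/min × 60 min/hr = 1260 mcg/hr
Rate = 1260 mcg/hr ÷ 119.0476 mcg/mL = 10.584 mL/hr
Time remaining = 113.316 mL ÷ 10.584 mL/hr = 10.70635 hr

10.7 hours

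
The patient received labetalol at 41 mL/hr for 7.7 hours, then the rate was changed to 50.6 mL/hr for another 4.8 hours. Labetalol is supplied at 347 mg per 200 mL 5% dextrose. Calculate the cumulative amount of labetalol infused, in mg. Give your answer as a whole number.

969 mg

Concentration = 347 mg ÷ 200 mL = 1.735 mg/mL
Stage 1: 41 mL/hr × 7.7 hr = 315.7 mL → 315.7 mL × 1.735 mg/mL = 547.7395 mg
Stage 2: 50.6 mL/hr × 4.8 hr = 242.88 mL → 242.88 mL × 1.735 mg/mL = 421.3968 mg
Total = 547.7395 + 421.3968 = 969.1363 mg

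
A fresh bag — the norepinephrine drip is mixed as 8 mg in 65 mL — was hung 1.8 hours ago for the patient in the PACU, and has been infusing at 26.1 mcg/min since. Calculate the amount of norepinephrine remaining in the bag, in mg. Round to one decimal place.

5.2 mg

26.1 mcg/min × 60 min/hr = 1566 mcg/hr
Concentration = 8 mg ÷ 65 mL = 0.1230769 mg/mL = 123.0769 mcg/mL
Rate = 1566 mcg/hr ÷ 123.0769 mcg/mL = 12.72375 mL/hr
Volume infused = 12.72375 mL/hr × 1.8 hr = 22.90275 mL
Volume remaining = 65 − 22.90275 = 42.09725 mL
Drug remaining = 42.09725 mL × 123.0769 mcg/mL = 5181.2 mcg = 5.1812 mg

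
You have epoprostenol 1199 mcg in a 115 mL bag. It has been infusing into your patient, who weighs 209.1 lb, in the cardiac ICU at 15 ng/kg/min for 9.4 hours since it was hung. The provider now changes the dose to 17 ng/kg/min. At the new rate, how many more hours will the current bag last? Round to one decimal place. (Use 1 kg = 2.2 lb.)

4.1 hours

Initial rate:
Weight = 209.1 lb ÷ 2.2 lb/kg = 95.04545 kg
Dose = 15 ng/kg/min × 95.04545 kg = 1425.682 ng/min
1425.682 ng/min × 60 min/hr = 85540.91 ng/hr
Concentration = 1199 mcg ÷ 115 mL = 10.42609 mcg/mL = 10426.09 ng/mL
Rate = 85540.91 ng/hr ÷ 10426.09 ng/mL = 8.204508 mL/hr
Volume infused so far = 8.204508 mL/hr × 9.4 hr = 77.12237 mL
Volume remaining = 115 − 77.12237 = 37.87763 mL
New rate:
Dose = 17 ng/kg/min × 95.04545 kg = 1615.773 ng/min
1615.773 ng/min × 60 min/hr = 96946.36 ng/hr
Rate = 96946.36 ng/hr ÷ 10426.09 ng/mL = 9.298442 mL/hr
Time remaining = 37.87763 mL ÷ 9.298442 mL/hr = 4.073546 hr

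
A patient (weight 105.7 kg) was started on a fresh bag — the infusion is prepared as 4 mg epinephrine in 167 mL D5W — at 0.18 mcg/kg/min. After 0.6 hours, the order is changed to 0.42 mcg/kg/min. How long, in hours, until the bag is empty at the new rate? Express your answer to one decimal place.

1.2 hours

Initial rate:
Dose = 0.18 mcg/kg/min × 105.7 kg = 19.026 mcg/min
19.026 mcg/min × 60 min/hr = 1141.56 mcg/hr
Concentration = 4 mg ÷ 167 mL = 0.0239521 mg/mL = 23.9521 mcg/mL
Rate = 1141.56 mcg/hr ÷ 23.9521 mcg/mL = 47.66013 mL/hr
Volume infused so far = 47.66013 mL/hr × 0.6 hr = 28.59608 mL
Volume remaining = 167 − 28.59608 = 138.4039 mL
New rate:
Dose = 0.42 mcg/kg/min × 105.7 kg = 44.394 mcg/min
44.394 mcg/min × 60 min/hr = 2663.64 mcg/hr
Rate = 2663.64 mcg/hr ÷ 23.9521 mcg/mL = 111.207 mL/hr
Time remaining = 138.4039 mL ÷ 111.207 mL/hr = 1.244562 hr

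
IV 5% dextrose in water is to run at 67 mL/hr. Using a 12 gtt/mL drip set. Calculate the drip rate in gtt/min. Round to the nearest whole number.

13 gtt/min

67 mL/hr ÷ 60 min/hr = 1.116667 mL/min
1.116667 mL/min × 12 gtt/mL = 13.4 gtt/min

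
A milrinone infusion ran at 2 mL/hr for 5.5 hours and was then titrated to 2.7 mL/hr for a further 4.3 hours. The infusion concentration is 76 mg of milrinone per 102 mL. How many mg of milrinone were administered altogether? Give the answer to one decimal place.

Concentration = 76 mg ÷ 102 mL = 0.745098 mg/mL
Stage 1: 2 mL/hr × 5.5 hr = 11 mL → 11 mL × 0.745098 mg/mL = 8.196078 mg
Stage 2: 2.7 mL/hr × 4.3 hr = 11.61 mL → 11.61 mL × 0.745098 mg/mL = 8.650588 mg
Total = 8.196078 + 8.650588 = 16.84667 mg

16.8 mg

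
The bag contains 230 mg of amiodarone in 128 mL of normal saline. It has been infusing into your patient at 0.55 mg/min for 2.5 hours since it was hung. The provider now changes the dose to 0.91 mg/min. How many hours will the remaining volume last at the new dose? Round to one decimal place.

Initial rate:
0.55 mg/min × 60 min/hr = 33 mg/hr
Concentration = 230 mg ÷ 128 mL = 1.796875 mg/mL
Rate = 33 mg/hr ÷ 1.796875 mg/mL = 18.36522 mL/hr
Volume infused so far = 18.36522 mL/hr × 2.5 hr = 45.91304 mL
Volume remaining = 128 − 45.91304 = 82.08696 mL
New rate:
0.91 mg/min × 60 min/hr = 54.6 mg/hr
Rate = 54.6 mg/hr ÷ 1.796875 mg/mL = 30.38609 mL/hr
Time remaining = 82.08696 mL ÷ 30.38609 mL/hr = 2.701465 hr

2.7 hours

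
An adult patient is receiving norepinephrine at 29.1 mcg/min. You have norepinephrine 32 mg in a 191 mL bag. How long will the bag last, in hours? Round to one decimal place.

18.3 hours

29.1 mcg/min × 60 min/hr = 1746 mcg/hr
Concentration = 32 mg ÷ 191 mL = 0.1675393 mg/mL = 167.5393 mcg/mL
Rate = 1746 mcg/hr ÷ 167.5393 mcg/mL = 10.42144 mL/hr
Duration = 191 mL ÷ 10.42144 mL/hr = 18.32761 hr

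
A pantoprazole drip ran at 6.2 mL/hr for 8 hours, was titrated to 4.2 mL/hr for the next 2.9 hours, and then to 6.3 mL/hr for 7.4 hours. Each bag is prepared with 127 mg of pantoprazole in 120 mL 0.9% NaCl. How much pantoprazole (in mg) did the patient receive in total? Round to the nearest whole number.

115 mg

Concentration = 127 mg ÷ 120 mL = 1.058333 mg/mL
Stage 1: 6.2 mL/hr × 8 hr = 49.6 mL → 49.6 mL × 1.058333 mg/mL = 52.49333 mg
Stage 2: 4.2 mL/hr × 2.9 hr = 12.18 mL → 12.18 mL × 1.058333 mg/mL = 12.8905 mg
Stage 3: 6.3 mL/hr × 7.4 hr = 46.62 mL → 46.62 mL × 1.058333 mg/mL = 49.3395 mg
Total = 52.49333 + 12.8905 + 49.3395 = 114.7233 mg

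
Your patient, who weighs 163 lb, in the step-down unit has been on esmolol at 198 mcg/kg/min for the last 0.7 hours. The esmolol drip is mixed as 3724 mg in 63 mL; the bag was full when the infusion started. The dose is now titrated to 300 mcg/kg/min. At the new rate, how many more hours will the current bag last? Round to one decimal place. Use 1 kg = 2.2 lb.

2.3 hours

Initial rate:
Weight = 163 lb ÷ 2.2 lb/kg = 74.09091 kg
Dose = 198 mcg/kg/min × 74.09091 kg = 14670 mcg/min
14670 mcg/min × 60 min/hr = 880200 mcg/hr
Concentration = 3724 mg ÷ 63 mL = 59.11111 mg/mL = 59111.11 mcg/mL
Rate = 880200 mcg/hr ÷ 59111.11 mcg/mL = 14.8906 mL/hr
Volume infused so far = 14.8906 mL/hr × 0.7 hr = 10.42342 mL
Volume remaining = 63 − 10.42342 = 52.57658 mL
New rate:
Dose = 300 mcg/kg/min × 74.09091 kg = 22227.27 mcg/min
22227.27 mcg/min × 60 min/hr = 1333636 mcg/hr
Rate = 1333636 mcg/hr ÷ 59111.11 mcg/mL = 22.56152 mL/hr
Time remaining = 52.57658 mL ÷ 22.56152 mL/hr = 2.330365 hr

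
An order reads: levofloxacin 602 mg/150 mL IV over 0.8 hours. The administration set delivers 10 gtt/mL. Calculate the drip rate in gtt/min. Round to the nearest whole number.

150 mL ÷ (0.8 hr × 60 = 48 min) = 3.125 mL/min
3.125 mL/min × 10 gtt/mL = 31.25 gtt/min

31 gtt/min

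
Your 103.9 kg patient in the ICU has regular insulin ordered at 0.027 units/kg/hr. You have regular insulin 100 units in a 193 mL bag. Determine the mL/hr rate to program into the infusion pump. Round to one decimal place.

Dose = 0.027 units/kg/hr × 103.9 kg = 2.8053 units/hr
Concentration = 100 units ÷ 193 mL = 0.5181347 units/mL
Rate = 2.8053 units/hr ÷ 0.5181347 units/mL = 5.414229 mL/hr

5.4 mL/hr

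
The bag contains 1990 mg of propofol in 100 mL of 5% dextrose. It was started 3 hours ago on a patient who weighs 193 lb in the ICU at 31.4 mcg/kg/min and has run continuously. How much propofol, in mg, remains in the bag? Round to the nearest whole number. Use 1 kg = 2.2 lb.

Weight = 193 lb ÷ 2.2 lb/kg = 87.72727 kg
Dose = 31.4 mcg/kg/min × 87.72727 kg = 2754.636 mcg/min
2754.636 mcg/min × 60 min/hr = 165278.2 mcg/hr
Concentration = 1990 mg ÷ 100 mL = 19.9 mg/mL = 19900 mcg/mL
Rate = 165278.2 mcg/hr ÷ 19900 mcg/mL = 8.305436 mL/hr
Volume infused = 8.305436 mL/hr × 3 hr = 24.91631 mL
Volume remaining = 100 − 24.91631 = 75.08369 mL
Drug remaining = 75.08369 mL × 19900 mcg/mL = 1494165 mcg = 1494.165 mg

1494 mg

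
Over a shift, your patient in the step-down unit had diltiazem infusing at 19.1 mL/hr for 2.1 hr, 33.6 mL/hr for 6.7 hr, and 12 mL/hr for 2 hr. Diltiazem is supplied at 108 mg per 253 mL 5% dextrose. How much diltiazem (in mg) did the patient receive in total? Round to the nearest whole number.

123 mg

Concentration = 108 mg ÷ 253 mL = 0.4268775 mg/mL
Stage 1: 19.1 mL/hr × 2.1 hr = 40.11 mL → 40.11 mL × 0.4268775 mg/mL = 17.12206 mg
Stage 2: 33.6 mL/hr × 6.7 hr = 225.12 mL → 225.12 mL × 0.4268775 mg/mL = 96.09866 mg
Stage 3: 12 mL/hr × 2 hr = 24 mL → 24 mL × 0.4268775 mg/mL = 10.24506 mg
Total = 17.12206 + 96.09866 + 10.24506 = 123.4658 mg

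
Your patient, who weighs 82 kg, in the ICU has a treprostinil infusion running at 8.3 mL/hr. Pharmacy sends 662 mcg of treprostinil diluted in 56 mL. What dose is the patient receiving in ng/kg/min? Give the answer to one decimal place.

19.9 ng/kg/min

Concentration = 662 mcg ÷ 56 mL = 11.82143 mcg/mL = 11821.43 ng/mL
Drug rate = 8.3 mL/hr × 11821.43 ng/mL = 98117.86 ng/hr
98117.86 ng/hr ÷ 60 min/hr = 1635.298 ng/min
1635.298 ng/min ÷ 82 kg = 19.94265 ng/kg/min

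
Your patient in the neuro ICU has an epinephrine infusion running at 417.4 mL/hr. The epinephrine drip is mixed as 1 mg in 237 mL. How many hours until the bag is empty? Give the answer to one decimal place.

Duration = 237 mL ÷ 417.4 mL/hr = 0.5678007 hr

0.6 hours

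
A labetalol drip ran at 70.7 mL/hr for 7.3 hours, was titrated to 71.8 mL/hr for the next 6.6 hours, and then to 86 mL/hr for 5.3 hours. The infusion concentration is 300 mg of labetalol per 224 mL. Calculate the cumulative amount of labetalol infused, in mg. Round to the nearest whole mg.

1936 mg

Concentration = 300 mg ÷ 224 mL = 1.339286 mg/mL
Stage 1: 70.7 mL/hr × 7.3 hr = 516.11 mL → 516.11 mL × 1.339286 mg/mL = 691.2188 mg
Stage 2: 71.8 mL/hr × 6.6 hr = 473.88 mL → 473.88 mL × 1.339286 mg/mL = 634.6607 mg
Stage 3: 86 mL/hr × 5.3 hr = 455.8 mL → 455.8 mL × 1.339286 mg/mL = 610.4464 mg
Total = 691.2188 + 634.6607 + 610.4464 = 1936.326 mg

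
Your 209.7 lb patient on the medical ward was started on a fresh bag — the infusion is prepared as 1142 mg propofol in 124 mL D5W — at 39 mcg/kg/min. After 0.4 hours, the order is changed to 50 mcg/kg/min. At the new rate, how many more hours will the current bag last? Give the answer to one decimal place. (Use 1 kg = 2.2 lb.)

Initial rate:
Weight = 209.7 lb ÷ 2.2 lb/kg = 95.31818 kg
Dose = 39 mcg/kg/min × 95.31818 kg = 3717.409 mcg/min
3717.409 mcg/min × 60 min/hr = 223044.5 mcg/hr
Concentration = 1142 mg ÷ 124 mL = 9.209677 mg/mL = 9209.677 mcg/mL
Rate = 223044.5 mcg/hr ÷ 9209.677 mcg/mL = 24.2185 mL/hr
Volume infused so far = 24.2185 mL/hr × 0.4 hr = 9.687399 mL
Volume remaining = 124 − 9.687399 = 114.3126 mL
New rate:
Dose = 50 mcg/kg/min × 95.31818 kg = 4765.909 mcg/min
4765.909 mcg/min × 60 min/hr = 285954.5 mcg/hr
Rate = 285954.5 mcg/hr ÷ 9209.677 mcg/mL = 31.04936 mL/hr
Time remaining = 114.3126 mL ÷ 31.04936 mL/hr = 3.681642 hr

3.7 hours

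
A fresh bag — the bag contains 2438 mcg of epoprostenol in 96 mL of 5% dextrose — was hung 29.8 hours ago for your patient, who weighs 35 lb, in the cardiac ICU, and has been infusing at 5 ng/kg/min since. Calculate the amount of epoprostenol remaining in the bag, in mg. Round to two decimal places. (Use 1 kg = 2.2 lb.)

Weight = 35 lb ÷ 2.2 lb/kg = 15.90909 kg
Dose = 5 ng/kg/min × 15.90909 kg = 79.54545 ng/min
79.54545 ng/min × 60 min/hr = 4772.727 ng/hr
Concentration = 2438 mcg ÷ 96 mL = 25.39583 mcg/mL = 25395.83 ng/mL
Rate = 4772.727 ng/hr ÷ 25395.83 ng/mL = 0.1879335 mL/hr
Volume infused = 0.1879335 mL/hr × 29.8 hr = 5.600418 mL
Volume remaining = 96 − 5.600418 = 90.39958 mL
Drug remaining = 90.39958 mL × 25395.83 ng/mL = 2295773 ng = 2.295773 mg

2.30 mg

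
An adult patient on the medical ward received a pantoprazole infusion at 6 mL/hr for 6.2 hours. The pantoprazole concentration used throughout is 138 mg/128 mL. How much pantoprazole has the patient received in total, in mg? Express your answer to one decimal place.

40.1 mg

Concentration = 138 mg ÷ 128 mL = 1.078125 mg/mL
Drug rate = 6 mL/hr × 1.078125 mg/mL = 6.46875 mg/hr
Total = 6.46875 mg/hr × 6.2 hr = 40.10625 mg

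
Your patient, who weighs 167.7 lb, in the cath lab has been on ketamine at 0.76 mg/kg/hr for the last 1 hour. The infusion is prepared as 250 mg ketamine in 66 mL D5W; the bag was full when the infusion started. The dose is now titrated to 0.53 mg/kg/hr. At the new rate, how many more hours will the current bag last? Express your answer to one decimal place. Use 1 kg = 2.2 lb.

Initial rate:
Weight = 167.7 lb ÷ 2.2 lb/kg = 76.22727 kg
Dose = 0.76 mg/kg/hr × 76.22727 kg = 57.93273 mg/hr
Concentration = 250 mg ÷ 66 mL = 3.787879 mg/mL
Rate = 57.93273 mg/hr ÷ 3.787879 mg/mL = 15.29424 mL/hr
Volume infused so far = 15.29424 mL/hr × 1 hr = 15.29424 mL
Volume remaining = 66 − 15.29424 = 50.70576 mL
New rate:
Dose = 0.53 mg/kg/hr × 76.22727 kg = 40.40045 mg/hr
Rate = 40.40045 mg/hr ÷ 3.787879 mg/mL = 10.66572 mL/hr
Time remaining = 50.70576 mL ÷ 10.66572 mL/hr = 4.754087 hr

4.8 hours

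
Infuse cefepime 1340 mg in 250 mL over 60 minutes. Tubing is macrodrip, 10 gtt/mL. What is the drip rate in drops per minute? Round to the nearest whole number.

42 gtt/min

250 mL ÷ (60 min) = 4.166667 mL/min
4.166667 mL/min × 10 gtt/mL = 41.66667 gtt/min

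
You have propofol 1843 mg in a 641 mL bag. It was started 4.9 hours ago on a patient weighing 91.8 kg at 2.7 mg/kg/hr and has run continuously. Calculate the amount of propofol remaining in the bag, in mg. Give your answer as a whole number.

Dose = 2.7 mg/kg/hr × 91.8 kg = 247.86 mg/hr
Concentration = 1843 mg ÷ 641 mL = 2.875195 mg/mL
Rate = 247.86 mg/hr ÷ 2.875195 mg/mL = 86.20633 mL/hr
Volume infused = 86.20633 mL/hr × 4.9 hr = 422.411 mL
Volume remaining = 641 − 422.411 = 218.589 mL
Drug remaining = 218.589 mL × 2.875195 mg/mL = 628.486 mg

628 mg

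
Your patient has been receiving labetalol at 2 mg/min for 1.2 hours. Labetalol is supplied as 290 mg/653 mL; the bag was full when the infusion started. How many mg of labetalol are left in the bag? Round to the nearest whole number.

146 mg

2 mg/min × 60 min/hr = 120 mg/hr
Concentration = 290 mg ÷ 653 mL = 0.4441041 mg/mL
Rate = 120 mg/hr ÷ 0.4441041 mg/mL = 270.2069 mL/hr
Volume infused = 270.2069 mL/hr × 1.2 hr = 324.2483 mL
Volume remaining = 653 − 324.2483 = 328.7517 mL
Drug remaining = 328.7517 mL × 0.4441041 mg/mL = 146 mg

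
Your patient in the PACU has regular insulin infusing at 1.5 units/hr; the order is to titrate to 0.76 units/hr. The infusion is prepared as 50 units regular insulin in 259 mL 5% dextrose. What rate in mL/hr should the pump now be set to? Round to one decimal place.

Concentration = 50 units ÷ 259 mL = 0.1930502 units/mL
Rate = 0.76 units/hr ÷ 0.1930502 units/mL = 3.9368 mL/hr

3.9 mL/hr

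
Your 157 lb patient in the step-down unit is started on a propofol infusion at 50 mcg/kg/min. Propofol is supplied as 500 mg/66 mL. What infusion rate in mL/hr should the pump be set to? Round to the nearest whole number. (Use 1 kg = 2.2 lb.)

28 mL/hr

Weight = 157 lb ÷ 2.2 lb/kg = 71.36364 kg
Dose = 50 mcg/kg/min × 71.36364 kg = 3568.182 mcg/min
3568.182 mcg/min × 60 min/hr = 214090.9 mcg/hr
Concentration = 500 mg ÷ 66 mL = 7.575758 mg/mL = 7575.758 mcg/mL
Rate = 214090.9 mcg/hr ÷ 7575.758 mcg/mL = 28.26 mL/hr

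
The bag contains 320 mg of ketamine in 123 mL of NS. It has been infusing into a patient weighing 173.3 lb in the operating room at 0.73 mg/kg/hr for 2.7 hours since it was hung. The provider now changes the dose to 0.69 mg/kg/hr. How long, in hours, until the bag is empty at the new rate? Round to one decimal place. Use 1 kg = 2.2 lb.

Initial rate:
Weight = 173.3 lb ÷ 2.2 lb/kg = 78.77273 kg
Dose = 0.73 mg/kg/hr × 78.77273 kg = 57.50409 mg/hr
Concentration = 320 mg ÷ 123 mL = 2.601626 mg/mL
Rate = 57.50409 mg/hr ÷ 2.601626 mg/mL = 22.10313 mL/hr
Volume infused so far = 22.10313 mL/hr × 2.7 hr = 59.67846 mL
Volume remaining = 123 − 59.67846 = 63.32154 mL
New rate:
Dose = 0.69 mg/kg/hr × 78.77273 kg = 54.35318 mg/hr
Rate = 54.35318 mg/hr ÷ 2.601626 mg/mL = 20.892 mL/hr
Time remaining = 63.32154 mL ÷ 20.892 mL/hr = 3.030898 hr

3.0 hours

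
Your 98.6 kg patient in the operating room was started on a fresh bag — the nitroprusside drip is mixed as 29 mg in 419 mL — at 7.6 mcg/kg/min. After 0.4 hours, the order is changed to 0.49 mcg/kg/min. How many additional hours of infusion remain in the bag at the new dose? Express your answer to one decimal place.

Initial rate:
Dose = 7.6 mcg/kg/min × 98.6 kg = 749.36 mcg/min
749.36 mcg/min × 60 min/hr = 44961.6 mcg/hr
Concentration = 29 mg ÷ 419 mL = 0.06921241 mg/mL = 69.21241 mcg/mL
Rate = 44961.6 mcg/hr ÷ 69.21241 mcg/mL = 649.6176 mL/hr
Volume infused so far = 649.6176 mL/hr × 0.4 hr = 259.847 mL
Volume remaining = 419 − 259.847 = 159.153 mL
New rate:
Dose = 0.49 mcg/kg/min × 98.6 kg = 48.314 mcg/min
48.314 mcg/min × 60 min/hr = 2898.84 mcg/hr
Rate = 2898.84 mcg/hr ÷ 69.21241 mcg/mL = 41.88324 mL/hr
Time remaining = 159.153 mL ÷ 41.88324 mL/hr = 3.79992 hr

3.8 hours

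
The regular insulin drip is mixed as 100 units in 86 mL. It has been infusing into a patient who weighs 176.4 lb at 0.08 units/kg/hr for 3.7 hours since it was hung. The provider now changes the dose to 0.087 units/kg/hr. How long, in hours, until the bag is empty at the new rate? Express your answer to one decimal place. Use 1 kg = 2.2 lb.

10.9 hours

Initial rate:
Weight = 176.4 lb ÷ 2.2 lb/kg = 80.18182 kg
Dose = 0.08 units/kg/hr × 80.18182 kg = 6.414545 units/hr
Concentration = 100 units ÷ 86 mL = 1.162791 units/mL
Rate = 6.414545 units/hr ÷ 1.162791 units/mL = 5.516509 mL/hr
Volume infused so far = 5.516509 mL/hr × 3.7 hr = 20.41108 mL
Volume remaining = 86 − 20.41108 = 65.58892 mL
New rate:
Dose = 0.087 units/kg/hr × 80.18182 kg = 6.975818 units/hr
Rate = 6.975818 units/hr ÷ 1.162791 units/mL = 5.999204 mL/hr
Time remaining = 65.58892 mL ÷ 5.999204 mL/hr = 10.93294 hr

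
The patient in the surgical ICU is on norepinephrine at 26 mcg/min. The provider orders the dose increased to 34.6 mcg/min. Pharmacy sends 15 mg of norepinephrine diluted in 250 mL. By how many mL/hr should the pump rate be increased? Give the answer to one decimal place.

At the current dose:
26 mcg/min × 60 min/hr = 1560 mcg/hr
Concentration = 15 mg ÷ 250 mL = 0.06 mg/mL = 60 mcg/mL
Rate = 1560 mcg/hr ÷ 60 mcg/mL = 26 mL/hr
At the new dose:
34.6 mcg/min × 60 min/hr = 2076 mcg/hr
Rate = 2076 mcg/hr ÷ 60 mcg/mL = 34.6 mL/hr
Change = 34.6 − 26 = 8.6 mL/hr → 8.6 mL/hr increase

8.6 mL/hr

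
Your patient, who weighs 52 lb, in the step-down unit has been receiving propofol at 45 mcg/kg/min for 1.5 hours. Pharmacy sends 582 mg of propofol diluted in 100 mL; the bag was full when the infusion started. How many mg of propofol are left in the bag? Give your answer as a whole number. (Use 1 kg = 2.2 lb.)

Weight = 52 lb ÷ 2.2 lb/kg = 23.63636 kg
Dose = 45 mcg/kg/min × 23.63636 kg = 1063.636 mcg/min
1063.636 mcg/min × 60 min/hr = 63818.18 mcg/hr
Concentration = 582 mg ÷ 100 mL = 5.82 mg/mL = 5820 mcg/mL
Rate = 63818.18 mcg/hr ÷ 5820 mcg/mL = 10.96532 mL/hr
Volume infused = 10.96532 mL/hr × 1.5 hr = 16.44799 mL
Volume remaining = 100 − 16.44799 = 83.55201 mL
Drug remaining = 83.55201 mL × 5820 mcg/mL = 486272.7 mcg = 486.2727 mg

486 mg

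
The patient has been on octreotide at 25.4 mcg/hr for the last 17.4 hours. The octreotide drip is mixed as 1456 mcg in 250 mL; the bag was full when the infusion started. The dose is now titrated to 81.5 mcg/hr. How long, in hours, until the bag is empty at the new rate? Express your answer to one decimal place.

12.4 hours

Initial rate:
Concentration = 1456 mcg ÷ 250 mL = 5.824 mcg/mL
Rate = 25.4 mcg/hr ÷ 5.824 mcg/mL = 4.361264 mL/hr
Volume infused so far = 4.361264 mL/hr × 17.4 hr = 75.88599 mL
Volume remaining = 250 − 75.88599 = 174.114 mL
New rate:
Rate = 81.5 mcg/hr ÷ 5.824 mcg/mL = 13.99382 mL/hr
Time remaining = 174.114 mL ÷ 13.99382 mL/hr = 12.44221 hr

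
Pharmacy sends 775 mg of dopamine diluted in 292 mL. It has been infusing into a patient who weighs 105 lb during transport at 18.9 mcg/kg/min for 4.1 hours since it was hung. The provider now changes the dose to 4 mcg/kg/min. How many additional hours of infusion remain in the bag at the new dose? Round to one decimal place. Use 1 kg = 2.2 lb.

Initial rate:
Weight = 105 lb ÷ 2.2 lb/kg = 47.72727 kg
Dose = 18.9 mcg/kg/min × 47.72727 kg = 902.0455 mcg/min
902.0455 mcg/min × 60 min/hr = 54122.73 mcg/hr
Concentration = 775 mg ÷ 292 mL = 2.65411 mg/mL = 2654.11 mcg/mL
Rate = 54122.73 mcg/hr ÷ 2654.11 mcg/mL = 20.39205 mL/hr
Volume infused so far = 20.39205 mL/hr × 4.1 hr = 83.60739 mL
Volume remaining = 292 − 83.60739 = 208.3926 mL
New rate:
Dose = 4 mcg/kg/min × 47.72727 kg = 190.9091 mcg/min
190.9091 mcg/min × 60 min/hr = 11454.55 mcg/hr
Rate = 11454.55 mcg/hr ÷ 2654.11 mcg/mL = 4.315777 mL/hr
Time remaining = 208.3926 mL ÷ 4.315777 mL/hr = 48.28623 hr

48.3 hours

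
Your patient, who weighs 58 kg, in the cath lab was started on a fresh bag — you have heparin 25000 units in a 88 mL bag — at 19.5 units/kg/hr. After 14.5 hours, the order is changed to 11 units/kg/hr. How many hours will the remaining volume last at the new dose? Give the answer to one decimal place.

Initial rate:
Dose = 19.5 units/kg/hr × 58 kg = 1131 units/hr
Concentration = 25000 units ÷ 88 mL = 284.0909 units/mL
Rate = 1131 units/hr ÷ 284.0909 units/mL = 3.98112 mL/hr
Volume infused so far = 3.98112 mL/hr × 14.5 hr = 57.72624 mL
Volume remaining = 88 − 57.72624 = 30.27376 mL
New rate:
Dose = 11 units/kg/hr × 58 kg = 638 units/hr
Rate = 638 units/hr ÷ 284.0909 units/mL = 2.24576 mL/hr
Time remaining = 30.27376 mL ÷ 2.24576 mL/hr = 13.48041 hr

13.5 hours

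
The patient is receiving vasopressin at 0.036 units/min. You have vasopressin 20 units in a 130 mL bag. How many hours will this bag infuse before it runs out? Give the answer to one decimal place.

0.036 units/min × 60 min/hr = 2.16 units/hr
Concentration = 20 units ÷ 130 mL = 0.1538462 units/mL
Rate = 2.16 units/hr ÷ 0.1538462 units/mL = 14.04 mL/hr
Duration = 130 mL ÷ 14.04 mL/hr = 9.259259 hr

9.3 hours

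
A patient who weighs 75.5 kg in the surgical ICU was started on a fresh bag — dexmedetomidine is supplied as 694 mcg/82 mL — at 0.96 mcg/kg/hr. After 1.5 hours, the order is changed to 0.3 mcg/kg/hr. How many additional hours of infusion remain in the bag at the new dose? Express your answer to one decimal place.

25.8 hours

Initial rate:
Dose = 0.96 mcg/kg/hr × 75.5 kg = 72.48 mcg/hr
Concentration = 694 mcg ÷ 82 mL = 8.463415 mcg/mL
Rate = 72.48 mcg/hr ÷ 8.463415 mcg/mL = 8.563919 mL/hr
Volume infused so far = 8.563919 mL/hr × 1.5 hr = 12.84588 mL
Volume remaining = 82 − 12.84588 = 69.15412 mL
New rate:
Dose = 0.3 mcg/kg/hr × 75.5 kg = 22.65 mcg/hr
Rate = 22.65 mcg/hr ÷ 8.463415 mcg/mL = 2.676225 mL/hr
Time remaining = 69.15412 mL ÷ 2.676225 mL/hr = 25.84018 hr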